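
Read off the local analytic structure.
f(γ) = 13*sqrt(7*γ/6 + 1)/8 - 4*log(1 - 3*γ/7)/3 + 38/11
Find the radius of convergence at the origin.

The radius of convergence is 6/7.

Branch term (-4/3)*log(1 - γ/(7/3)): its argument vanishes at γ = 7/3, a logarithmic branch point, modulus 7/3.
Branch term (13/8)*sqrt(1 - γ/(-6/7)): its argument vanishes at γ = -6/7, a square-root branch point, modulus 6/7.
The radius of convergence is the smallest modulus among the singular points: 6/7.


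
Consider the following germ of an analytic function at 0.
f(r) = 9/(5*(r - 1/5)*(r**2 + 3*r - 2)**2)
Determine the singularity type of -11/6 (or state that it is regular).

Denominator factors: r**2 + 3*r - 2 = -149/36 at r = -11/6; r - 1/5 = -61/30 at r = -11/6 — none vanishes.
So the germ continues analytically to -11/6.

The point is a regular point.


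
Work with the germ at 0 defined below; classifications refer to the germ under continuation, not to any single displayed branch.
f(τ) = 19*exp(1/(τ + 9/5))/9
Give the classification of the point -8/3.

There is no denominator, hence no pole anywhere.
The essential point of exp(1/(τ - (-9/5))) is -9/5, not -8/3.
So the germ continues analytically to -8/3.

The point is a regular point.


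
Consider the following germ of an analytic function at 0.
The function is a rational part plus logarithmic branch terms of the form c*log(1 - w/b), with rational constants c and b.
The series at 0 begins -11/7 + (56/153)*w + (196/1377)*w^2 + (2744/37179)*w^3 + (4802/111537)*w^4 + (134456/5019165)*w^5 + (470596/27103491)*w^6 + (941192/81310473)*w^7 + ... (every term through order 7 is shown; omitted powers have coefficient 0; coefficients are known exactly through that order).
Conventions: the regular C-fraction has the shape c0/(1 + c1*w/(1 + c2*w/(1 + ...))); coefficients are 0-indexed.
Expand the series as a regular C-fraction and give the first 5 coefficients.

Taylor coefficients (read off): a_0 = -11/7, a_1 = 56/153, a_2 = 196/1377, a_3 = 2744/37179, a_4 = 4802/111537.
c0 = a_0 = -11/7. Peel one level at a time: if S = 1 + c*w/S' with S'(0) = 1, then c is the w-coefficient of S and S' = c*w/(S - 1).
S_1 = c0/f = 1 + (392/1683)*w + (410228/2832489)*w^2 + ...; c1 = 392/1683.
S_2 = c1*w/(S_1 - 1) = 1 + (-2093/3366)*w + (-49/972)*w^2 + ...; c2 = -2093/3366.
S_3 = c2*w/(S_2 - 1) = 1 + (-1309/16146)*w + (-3252865/130346658)*w^2 + ...; c3 = -1309/16146.
S_4 = c3*w/(S_3 - 1) = 1 + (-2485/8073)*w + ...; c4 = -2485/8073.

The regular C-fraction coefficients are [-11/7, 392/1683, -2093/3366, -1309/16146, -2485/8073].


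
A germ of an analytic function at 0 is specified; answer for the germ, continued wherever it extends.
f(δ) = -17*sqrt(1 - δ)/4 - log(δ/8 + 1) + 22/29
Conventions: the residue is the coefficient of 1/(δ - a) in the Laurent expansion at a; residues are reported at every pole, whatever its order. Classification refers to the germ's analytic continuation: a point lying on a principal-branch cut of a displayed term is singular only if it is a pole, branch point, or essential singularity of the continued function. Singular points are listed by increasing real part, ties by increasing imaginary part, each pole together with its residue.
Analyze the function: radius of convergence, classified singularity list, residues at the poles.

Branch term (-17/4)*sqrt(1 - δ/(1)): its argument vanishes at δ = 1, a square-root branch point, modulus 1.
Branch term (-1)*log(1 - δ/(-8)): its argument vanishes at δ = -8, a logarithmic branch point, modulus 8.
The radius of convergence is the smallest modulus among the singular points: 1.
List the singular points by increasing real part (a conjugate pair: the negative imaginary part first).

Radius of convergence at 0: 1.
At -8: a logarithmic branch point.
At 1: an algebraic (square-root) branch point.


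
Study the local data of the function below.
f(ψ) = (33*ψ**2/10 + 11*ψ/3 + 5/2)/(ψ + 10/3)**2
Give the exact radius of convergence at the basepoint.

Denominator factor (ψ + 10/3)^2: pole of order 2 at -10/3, modulus 10/3.
The radius of convergence is the smallest modulus among the singular points: 10/3.

The radius of convergence is 10/3.


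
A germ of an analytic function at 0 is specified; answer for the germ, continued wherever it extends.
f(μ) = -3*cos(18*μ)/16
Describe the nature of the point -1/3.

The point is a regular point.

There is no denominator, hence no pole anywhere.
The factor cos(18*μ) is entire.
So the germ continues analytically to -1/3.


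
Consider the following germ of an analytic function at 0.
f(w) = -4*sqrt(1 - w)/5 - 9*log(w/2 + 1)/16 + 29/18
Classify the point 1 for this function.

The term (-4/5)*sqrt(1 - w/(1)) has argument 1 - 1/(1) = 0 at 1: a square-root (algebraic, two-sheeted) branch point; the remaining terms are analytic or single-valued there.

The point is an algebraic (square-root) branch point.


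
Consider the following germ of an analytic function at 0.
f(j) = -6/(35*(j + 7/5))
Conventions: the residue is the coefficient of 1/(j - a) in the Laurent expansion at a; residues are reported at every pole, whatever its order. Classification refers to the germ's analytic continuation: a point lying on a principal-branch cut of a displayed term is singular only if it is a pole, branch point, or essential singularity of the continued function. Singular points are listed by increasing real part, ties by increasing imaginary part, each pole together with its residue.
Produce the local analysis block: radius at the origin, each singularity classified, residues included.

Denominator factor (j + 7/5): pole of order 1 at -7/5, modulus 7/5.
The radius of convergence is the smallest modulus among the singular points: 7/5.
At the order-1 pole -7/5 set g(j) = (j - (-7/5))*f(j) = -6/35.
Simple pole: residue = g(a) at a = -7/5, which is -6/35.

Radius of convergence at 0: 7/5.
At -7/5: a pole of order 1; residue -6/35.


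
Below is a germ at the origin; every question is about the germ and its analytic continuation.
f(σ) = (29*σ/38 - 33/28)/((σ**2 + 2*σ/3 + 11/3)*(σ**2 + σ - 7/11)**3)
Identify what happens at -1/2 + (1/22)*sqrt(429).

The point is a pole of order 3.

The denominator factor σ**2 + σ - 7/11 vanishes at -1/2 + (1/22)*sqrt(429) and appears to the power 3; the numerator there equals -415/266 + (29/836)*sqrt(429), nonzero, and no other factor vanishes.
Hence a pole whose order is the multiplicity, 3.


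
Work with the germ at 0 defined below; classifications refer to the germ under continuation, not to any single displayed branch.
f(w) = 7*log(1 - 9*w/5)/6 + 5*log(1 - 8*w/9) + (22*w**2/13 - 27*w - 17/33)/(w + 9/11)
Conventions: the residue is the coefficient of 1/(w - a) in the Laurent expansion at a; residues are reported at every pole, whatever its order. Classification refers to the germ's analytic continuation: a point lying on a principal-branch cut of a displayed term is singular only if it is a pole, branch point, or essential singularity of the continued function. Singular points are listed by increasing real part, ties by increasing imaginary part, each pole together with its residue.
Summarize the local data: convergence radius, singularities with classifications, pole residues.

Radius of convergence at 0: 5/9.
At -9/11: a pole of order 1; residue 9742/429.
At 5/9: a logarithmic branch point.
At 9/8: a logarithmic branch point.

Denominator factor (w + 9/11): pole of order 1 at -9/11, modulus 9/11.
Branch term (5)*log(1 - w/(9/8)): its argument vanishes at w = 9/8, a logarithmic branch point, modulus 9/8.
Branch term (7/6)*log(1 - w/(5/9)): its argument vanishes at w = 5/9, a logarithmic branch point, modulus 5/9.
The radius of convergence is the smallest modulus among the singular points: 5/9.
The branch terms are analytic at -9/11 and contribute nothing to the residue; only the rational part matters.
At the order-1 pole -9/11 set g(w) = (w - (-9/11))*(rational part) = 22*w**2/13 - 27*w - 17/33.
Simple pole: residue = g(a) at a = -9/11, which is 9742/429.
List the singular points by increasing real part (a conjugate pair: the negative imaginary part first).


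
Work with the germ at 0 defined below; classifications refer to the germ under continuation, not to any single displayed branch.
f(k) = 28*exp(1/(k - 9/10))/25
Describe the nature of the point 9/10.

The exponent 1/(k - (9/10)) has a pole at 9/10, so exp(1/(k - (9/10))) takes every nonzero value near it: an essential singularity (not a pole of any order).

The point is an essential singularity.


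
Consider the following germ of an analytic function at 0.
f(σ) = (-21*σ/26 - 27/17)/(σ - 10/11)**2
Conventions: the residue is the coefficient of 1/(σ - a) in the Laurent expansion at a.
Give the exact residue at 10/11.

At the order-2 pole 10/11 set g(σ) = (σ - (10/11))^2*f(σ) = -21*σ/26 - 27/17.
Order-2 pole: residue = g'(a); g'(10/11) = -21/26, so the residue is -21/26.

The residue is -21/26.


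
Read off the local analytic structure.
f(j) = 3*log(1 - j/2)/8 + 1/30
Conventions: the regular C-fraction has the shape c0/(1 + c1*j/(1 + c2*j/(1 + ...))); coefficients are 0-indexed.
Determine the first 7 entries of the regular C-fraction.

Taylor coefficients (expand at 0): a_0 = 1/30, a_1 = -3/16, a_2 = -3/64, a_3 = -1/64, a_4 = -3/512, a_5 = -3/1280, a_6 = -1/1024.
c0 = a_0 = 1/30. Peel one level at a time: if S = 1 + c*j/S' with S'(0) = 1, then c is the j-coefficient of S and S' = c*j/(S - 1).
S_1 = c0/f = 1 + (45/8)*j + (2115/64)*j^2 + ...; c1 = 45/8.
S_2 = c1*j/(S_1 - 1) = 1 + (-47/8)*j + (-1/48)*j^2 + ...; c2 = -47/8.
S_3 = c2*j/(S_2 - 1) = 1 + (-1/282)*j + (-139/159048)*j^2 + ...; c3 = -1/282.
S_4 = c3*j/(S_3 - 1) = 1 + (-139/564)*j + (-1/60)*j^2 + ...; c4 = -139/564.
S_5 = c4*j/(S_4 - 1) = 1 + (-47/695)*j + (-23829/1932100)*j^2 + ...; c5 = -47/695.
S_6 = c5*j/(S_5 - 1) = 1 + (-507/2780)*j + ...; c6 = -507/2780.

The regular C-fraction coefficients are [1/30, 45/8, -47/8, -1/282, -139/564, -47/695, -507/2780].


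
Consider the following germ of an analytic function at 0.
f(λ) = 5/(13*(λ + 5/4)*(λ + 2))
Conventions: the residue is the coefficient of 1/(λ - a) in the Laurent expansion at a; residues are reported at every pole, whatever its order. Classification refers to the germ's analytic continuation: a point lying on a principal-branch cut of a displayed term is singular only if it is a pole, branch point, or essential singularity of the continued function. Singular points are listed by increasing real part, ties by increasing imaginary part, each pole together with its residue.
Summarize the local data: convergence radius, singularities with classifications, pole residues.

Radius of convergence at 0: 5/4.
At -2: a pole of order 1; residue -20/39.
At -5/4: a pole of order 1; residue 20/39.

Denominator factor (λ + 2): pole of order 1 at -2, modulus 2.
Denominator factor (λ + 5/4): pole of order 1 at -5/4, modulus 5/4.
The radius of convergence is the smallest modulus among the singular points: 5/4.
At the order-1 pole -2 set g(λ) = (λ - (-2))*f(λ) = 5/(13*(λ + 5/4)).
Simple pole: residue = g(a) at a = -2, which is -20/39.
At the order-1 pole -5/4 set g(λ) = (λ - (-5/4))*f(λ) = 5/(13*(λ + 2)).
Simple pole: residue = g(a) at a = -5/4, which is 20/39.
List the singular points by increasing real part (a conjugate pair: the negative imaginary part first).


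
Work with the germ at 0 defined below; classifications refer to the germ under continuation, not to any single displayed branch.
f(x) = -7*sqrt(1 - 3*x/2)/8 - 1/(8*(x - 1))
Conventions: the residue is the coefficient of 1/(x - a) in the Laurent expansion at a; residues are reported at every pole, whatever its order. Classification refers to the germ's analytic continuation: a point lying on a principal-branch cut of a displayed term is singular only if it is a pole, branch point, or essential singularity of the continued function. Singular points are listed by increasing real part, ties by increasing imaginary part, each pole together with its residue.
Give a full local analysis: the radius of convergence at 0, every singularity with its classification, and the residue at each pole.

Radius of convergence at 0: 2/3.
At 2/3: an algebraic (square-root) branch point.
At 1: a pole of order 1; residue -1/8.

Denominator factor (x - 1): pole of order 1 at 1, modulus 1.
Branch term (-7/8)*sqrt(1 - x/(2/3)): its argument vanishes at x = 2/3, a square-root branch point, modulus 2/3.
The radius of convergence is the smallest modulus among the singular points: 2/3.
The branch term is analytic at 1 and contributes nothing to the residue; only the rational part matters.
At the order-1 pole 1 set g(x) = (x - (1))*(rational part) = -1/8.
Simple pole: residue = g(a) at a = 1, which is -1/8.
List the singular points by increasing real part (a conjugate pair: the negative imaginary part first).


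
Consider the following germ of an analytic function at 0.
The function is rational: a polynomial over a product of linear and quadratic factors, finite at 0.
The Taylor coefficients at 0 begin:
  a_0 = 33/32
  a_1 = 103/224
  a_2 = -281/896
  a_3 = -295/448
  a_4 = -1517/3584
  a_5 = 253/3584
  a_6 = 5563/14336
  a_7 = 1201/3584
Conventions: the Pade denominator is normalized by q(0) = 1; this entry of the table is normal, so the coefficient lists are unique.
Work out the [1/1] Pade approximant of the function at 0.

Taylor coefficients needed (read off): a_0 = 33/32, a_1 = 103/224, a_2 = -281/896.
Write the denominator as Q(j) = 1 + q1*j. Requiring Q*f - P = O(j^3) with deg P <= 1 kills the coefficients of j^2..j^2 in Q*f:
  j^2: a_2 + q1*a_1 = 0, i.e. -281/896 + (103/224)*q1 = 0.
Solving this linear system: q1 = 281/412.
The numerator is Q*f truncated at degree 1: P0 = a_0 = 33/32; P1 = a_1 + q1*a_0 = 107347/92288.

The Pade approximant has numerator coefficients [33/32, 107347/92288]; denominator coefficients [1, 281/412].


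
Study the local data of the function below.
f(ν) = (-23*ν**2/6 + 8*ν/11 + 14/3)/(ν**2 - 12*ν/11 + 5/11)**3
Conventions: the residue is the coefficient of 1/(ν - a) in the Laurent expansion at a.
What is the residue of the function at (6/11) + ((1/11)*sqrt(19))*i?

The residue is -((10790417/658464)*sqrt(19))*i.

The factor ν**2 - 12*ν/11 + 5/11 splits as (ν - a)(ν - a') with a = (6/11) + ((1/11)*sqrt(19))*i, a' = (6/11) - ((1/11)*sqrt(19))*i. At the order-3 pole a set g(ν) = (ν - a)^3*f(ν) = [-23*ν**2/6 + 8*ν/11 + 14/3] / (ν - a')^3.
Order-3 pole: residue = g''(a)/2; g''((6/11) + ((1/11)*sqrt(19))*i) = -((10790417/329232)*sqrt(19))*i, so the residue is -((10790417/658464)*sqrt(19))*i.


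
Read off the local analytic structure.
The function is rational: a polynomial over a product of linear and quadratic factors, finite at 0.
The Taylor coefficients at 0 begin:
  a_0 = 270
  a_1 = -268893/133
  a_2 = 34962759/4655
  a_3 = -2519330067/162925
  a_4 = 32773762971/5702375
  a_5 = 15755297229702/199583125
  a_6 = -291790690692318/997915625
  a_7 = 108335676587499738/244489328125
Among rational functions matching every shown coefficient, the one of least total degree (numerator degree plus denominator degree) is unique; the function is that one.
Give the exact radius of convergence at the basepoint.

No rational of total degree below 6 reproduces all 8 coefficients; solving the [1/5] Pade equations on them gives f(ρ) = (3*ρ/19 + 6)/((ρ + 5/9)*(ρ**2 + 4*ρ/7 + 1/5)**2), whose expansion matches every shown term.
Denominator factor (ρ + 5/9): pole of order 1 at -5/9, modulus 5/9.
Denominator factor (ρ**2 + 4*ρ/7 + 1/5)^2: discriminant -116/245, complex-conjugate roots (-2/7) + ((1/35)*sqrt(145))*i and (-2/7) - ((1/35)*sqrt(145))*i; poles of order 2, moduli (1/5)*sqrt(5) and (1/5)*sqrt(5).
The radius of convergence is the smallest modulus among the singular points: (1/5)*sqrt(5).

The radius of convergence is (1/5)*sqrt(5).


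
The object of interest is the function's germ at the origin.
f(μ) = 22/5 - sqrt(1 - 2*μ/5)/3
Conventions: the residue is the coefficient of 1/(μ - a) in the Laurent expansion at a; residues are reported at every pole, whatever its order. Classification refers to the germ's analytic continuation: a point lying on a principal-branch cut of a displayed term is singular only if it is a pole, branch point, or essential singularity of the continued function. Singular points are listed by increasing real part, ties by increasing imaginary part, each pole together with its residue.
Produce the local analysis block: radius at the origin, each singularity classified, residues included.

Branch term (-1/3)*sqrt(1 - μ/(5/2)): its argument vanishes at μ = 5/2, a square-root branch point, modulus 5/2.
The radius of convergence is the smallest modulus among the singular points: 5/2.

Radius of convergence at 0: 5/2.
At 5/2: an algebraic (square-root) branch point.


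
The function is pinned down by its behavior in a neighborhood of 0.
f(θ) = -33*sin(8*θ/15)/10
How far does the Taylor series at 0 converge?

The factor -sin(8*θ/15) is entire and contributes no finite singular point.
The polynomial part has no poles.
No finite singular points: the Taylor series at 0 converges everywhere.

The radius of convergence is infinite.


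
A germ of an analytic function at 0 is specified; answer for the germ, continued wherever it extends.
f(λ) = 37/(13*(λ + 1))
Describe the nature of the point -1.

The denominator factor λ + 1 vanishes at -1 and appears to the power 1; the numerator there equals 37/13, nonzero, and no other factor vanishes.
Hence a pole whose order is the multiplicity, 1.

The point is a pole of order 1.


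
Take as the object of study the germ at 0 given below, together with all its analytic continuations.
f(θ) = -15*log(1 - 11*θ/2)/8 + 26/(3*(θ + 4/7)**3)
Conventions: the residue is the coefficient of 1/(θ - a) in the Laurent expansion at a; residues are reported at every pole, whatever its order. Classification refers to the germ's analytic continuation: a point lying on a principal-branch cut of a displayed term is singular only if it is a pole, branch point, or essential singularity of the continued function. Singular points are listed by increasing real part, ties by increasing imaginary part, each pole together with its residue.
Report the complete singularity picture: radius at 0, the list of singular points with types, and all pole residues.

Denominator factor (θ + 4/7)^3: pole of order 3 at -4/7, modulus 4/7.
Branch term (-15/8)*log(1 - θ/(2/11)): its argument vanishes at θ = 2/11, a logarithmic branch point, modulus 2/11.
The radius of convergence is the smallest modulus among the singular points: 2/11.
The branch term is analytic at -4/7 and contributes nothing to the residue; only the rational part matters.
At the order-3 pole -4/7 set g(θ) = (θ - (-4/7))^3*(rational part) = 26/3.
Order-3 pole: residue = g''(a)/2; g''(-4/7) = 0, so the residue is 0.
List the singular points by increasing real part (a conjugate pair: the negative imaginary part first).

Radius of convergence at 0: 2/11.
At -4/7: a pole of order 3; residue 0.
At 2/11: a logarithmic branch point.


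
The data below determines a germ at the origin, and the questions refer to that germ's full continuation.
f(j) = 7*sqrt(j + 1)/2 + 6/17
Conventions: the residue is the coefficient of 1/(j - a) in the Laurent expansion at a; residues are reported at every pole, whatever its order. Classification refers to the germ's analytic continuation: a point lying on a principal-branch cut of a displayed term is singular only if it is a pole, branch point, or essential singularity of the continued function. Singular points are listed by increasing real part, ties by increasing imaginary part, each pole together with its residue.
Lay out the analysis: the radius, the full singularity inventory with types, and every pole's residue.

Radius of convergence at 0: 1.
At -1: an algebraic (square-root) branch point.

Branch term (7/2)*sqrt(1 - j/(-1)): its argument vanishes at j = -1, a square-root branch point, modulus 1.
The radius of convergence is the smallest modulus among the singular points: 1.


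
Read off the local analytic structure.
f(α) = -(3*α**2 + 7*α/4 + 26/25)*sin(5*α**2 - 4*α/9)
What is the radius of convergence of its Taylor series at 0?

The factor -sin(5*α**2 - 4*α/9) is entire and contributes no finite singular point.
The polynomial part has no poles.
No finite singular points: the Taylor series at 0 converges everywhere.

The radius of convergence is infinite.


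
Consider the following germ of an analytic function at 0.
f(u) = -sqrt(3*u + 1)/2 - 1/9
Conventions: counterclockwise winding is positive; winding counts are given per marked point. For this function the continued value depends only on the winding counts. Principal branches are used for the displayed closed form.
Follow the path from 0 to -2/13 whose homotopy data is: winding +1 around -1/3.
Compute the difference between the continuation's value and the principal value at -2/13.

Continued minus principal equals (1/13)*sqrt(91).

The rational part is single-valued and drops out of the difference; each branch term changes only by its own monodromy.
(-1/2)*sqrt(1 - u/(-1/3)): winding +1 is odd, the square root flips sign, contributing -2*(-1/2)*sqrt(1 - (-2/13)/(-1/3)) = -2*(-1/2)*sqrt(7/13) = (1/13)*sqrt(91).
Summing the contributions at u = -2/13 gives (1/13)*sqrt(91).


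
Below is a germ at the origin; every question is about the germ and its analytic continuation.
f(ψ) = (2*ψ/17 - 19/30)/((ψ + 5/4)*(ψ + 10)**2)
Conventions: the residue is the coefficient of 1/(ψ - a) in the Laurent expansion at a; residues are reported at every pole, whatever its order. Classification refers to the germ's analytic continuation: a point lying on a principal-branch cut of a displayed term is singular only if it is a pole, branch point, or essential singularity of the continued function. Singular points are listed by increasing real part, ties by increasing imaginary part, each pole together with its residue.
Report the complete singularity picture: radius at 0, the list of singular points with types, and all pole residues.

Radius of convergence at 0: 5/4.
At -10: a pole of order 2; residue 3184/312375.
At -5/4: a pole of order 1; residue -3184/312375.

Denominator factor (ψ + 10)^2: pole of order 2 at -10, modulus 10.
Denominator factor (ψ + 5/4): pole of order 1 at -5/4, modulus 5/4.
The radius of convergence is the smallest modulus among the singular points: 5/4.
At the order-2 pole -10 set g(ψ) = (ψ - (-10))^2*f(ψ) = (2*ψ/17 - 19/30)/(ψ + 5/4).
Order-2 pole: residue = g'(a); g'(-10) = 3184/312375, so the residue is 3184/312375.
At the order-1 pole -5/4 set g(ψ) = (ψ - (-5/4))*f(ψ) = (2*ψ/17 - 19/30)/(ψ + 10)**2.
Simple pole: residue = g(a) at a = -5/4, which is -3184/312375.
List the singular points by increasing real part (a conjugate pair: the negative imaginary part first).


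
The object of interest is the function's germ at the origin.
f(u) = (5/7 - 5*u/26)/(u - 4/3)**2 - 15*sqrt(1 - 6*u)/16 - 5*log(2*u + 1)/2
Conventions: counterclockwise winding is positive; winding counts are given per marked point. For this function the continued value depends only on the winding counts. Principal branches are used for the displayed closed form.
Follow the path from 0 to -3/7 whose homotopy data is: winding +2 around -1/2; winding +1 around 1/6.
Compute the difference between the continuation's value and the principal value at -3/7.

The rational part is single-valued and drops out of the difference; each branch term changes only by its own monodromy.
(-15/16)*sqrt(1 - u/(1/6)): winding +1 is odd, the square root flips sign, contributing -2*(-15/16)*sqrt(1 - (-3/7)/(1/6)) = -2*(-15/16)*sqrt(25/7) = (75/56)*sqrt(7).
(-5/2)*log(1 - u/(-1/2)): each positive loop around -1/2 adds 2*pi*i to the log, so winding +2 contributes (-5/2)*(2)*2*pi*i = -(10)*pi*i.
Summing the contributions at u = -3/7 gives ((75/56)*sqrt(7)) - ((10)*pi)*i.

Continued minus principal equals ((75/56)*sqrt(7)) - ((10)*pi)*i.


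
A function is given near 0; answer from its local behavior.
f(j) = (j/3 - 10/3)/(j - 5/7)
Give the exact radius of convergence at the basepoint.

The radius of convergence is 5/7.

Denominator factor (j - 5/7): pole of order 1 at 5/7, modulus 5/7.
The radius of convergence is the smallest modulus among the singular points: 5/7.


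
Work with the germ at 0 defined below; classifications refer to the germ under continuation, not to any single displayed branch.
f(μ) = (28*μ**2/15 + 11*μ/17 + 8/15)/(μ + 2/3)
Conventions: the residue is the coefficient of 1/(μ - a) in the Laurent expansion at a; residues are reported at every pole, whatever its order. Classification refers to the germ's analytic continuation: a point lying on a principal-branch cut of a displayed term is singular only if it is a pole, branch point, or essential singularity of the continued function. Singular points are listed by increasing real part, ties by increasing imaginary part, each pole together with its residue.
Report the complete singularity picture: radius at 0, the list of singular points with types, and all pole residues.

Denominator factor (μ + 2/3): pole of order 1 at -2/3, modulus 2/3.
The radius of convergence is the smallest modulus among the singular points: 2/3.
At the order-1 pole -2/3 set g(μ) = (μ - (-2/3))*f(μ) = 28*μ**2/15 + 11*μ/17 + 8/15.
Simple pole: residue = g(a) at a = -2/3, which is 2138/2295.

Radius of convergence at 0: 2/3.
At -2/3: a pole of order 1; residue 2138/2295.


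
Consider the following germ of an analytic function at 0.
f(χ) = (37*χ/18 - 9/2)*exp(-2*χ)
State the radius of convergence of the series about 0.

The factor exp(-2*χ) is entire and contributes no finite singular point.
The polynomial part has no poles.
No finite singular points: the Taylor series at 0 converges everywhere.

The radius of convergence is infinite.


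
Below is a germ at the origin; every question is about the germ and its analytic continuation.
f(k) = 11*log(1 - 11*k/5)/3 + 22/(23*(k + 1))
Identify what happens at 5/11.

The point is a logarithmic branch point.

The term (11/3)*log(1 - k/(5/11)) has argument 1 - 5/11/(5/11) = 0 at 5/11: a logarithmic (infinitely-sheeted) branch point; the remaining terms are analytic or single-valued there.


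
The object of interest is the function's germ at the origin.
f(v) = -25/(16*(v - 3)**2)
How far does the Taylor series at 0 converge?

Denominator factor (v - 3)^2: pole of order 2 at 3, modulus 3.
The radius of convergence is the smallest modulus among the singular points: 3.

The radius of convergence is 3.


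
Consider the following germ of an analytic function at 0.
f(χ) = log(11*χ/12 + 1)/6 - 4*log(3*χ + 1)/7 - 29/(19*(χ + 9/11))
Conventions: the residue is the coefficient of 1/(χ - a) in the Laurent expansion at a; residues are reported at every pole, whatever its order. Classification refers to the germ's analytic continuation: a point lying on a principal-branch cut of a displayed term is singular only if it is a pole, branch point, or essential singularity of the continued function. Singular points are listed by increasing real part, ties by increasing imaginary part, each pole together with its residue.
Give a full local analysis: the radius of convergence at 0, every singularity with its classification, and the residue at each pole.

Radius of convergence at 0: 1/3.
At -12/11: a logarithmic branch point.
At -9/11: a pole of order 1; residue -29/19.
At -1/3: a logarithmic branch point.

Denominator factor (χ + 9/11): pole of order 1 at -9/11, modulus 9/11.
Branch term (-4/7)*log(1 - χ/(-1/3)): its argument vanishes at χ = -1/3, a logarithmic branch point, modulus 1/3.
Branch term (1/6)*log(1 - χ/(-12/11)): its argument vanishes at χ = -12/11, a logarithmic branch point, modulus 12/11.
The radius of convergence is the smallest modulus among the singular points: 1/3.
The branch terms are analytic at -9/11 and contribute nothing to the residue; only the rational part matters.
At the order-1 pole -9/11 set g(χ) = (χ - (-9/11))*(rational part) = -29/19.
Simple pole: residue = g(a) at a = -9/11, which is -29/19.
List the singular points by increasing real part (a conjugate pair: the negative imaginary part first).


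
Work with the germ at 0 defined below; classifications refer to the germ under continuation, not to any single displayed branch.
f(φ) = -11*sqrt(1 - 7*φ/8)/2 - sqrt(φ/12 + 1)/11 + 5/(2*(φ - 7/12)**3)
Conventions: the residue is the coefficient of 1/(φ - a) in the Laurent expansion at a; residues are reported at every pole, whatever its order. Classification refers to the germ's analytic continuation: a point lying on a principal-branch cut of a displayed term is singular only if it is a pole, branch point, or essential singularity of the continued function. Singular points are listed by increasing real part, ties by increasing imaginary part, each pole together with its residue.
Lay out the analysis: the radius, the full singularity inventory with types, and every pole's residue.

Denominator factor (φ - 7/12)^3: pole of order 3 at 7/12, modulus 7/12.
Branch term (-1/11)*sqrt(1 - φ/(-12)): its argument vanishes at φ = -12, a square-root branch point, modulus 12.
Branch term (-11/2)*sqrt(1 - φ/(8/7)): its argument vanishes at φ = 8/7, a square-root branch point, modulus 8/7.
The radius of convergence is the smallest modulus among the singular points: 7/12.
The branch terms are analytic at 7/12 and contribute nothing to the residue; only the rational part matters.
At the order-3 pole 7/12 set g(φ) = (φ - (7/12))^3*(rational part) = 5/2.
Order-3 pole: residue = g''(a)/2; g''(7/12) = 0, so the residue is 0.
List the singular points by increasing real part (a conjugate pair: the negative imaginary part first).

Radius of convergence at 0: 7/12.
At -12: an algebraic (square-root) branch point.
At 7/12: a pole of order 3; residue 0.
At 8/7: an algebraic (square-root) branch point.


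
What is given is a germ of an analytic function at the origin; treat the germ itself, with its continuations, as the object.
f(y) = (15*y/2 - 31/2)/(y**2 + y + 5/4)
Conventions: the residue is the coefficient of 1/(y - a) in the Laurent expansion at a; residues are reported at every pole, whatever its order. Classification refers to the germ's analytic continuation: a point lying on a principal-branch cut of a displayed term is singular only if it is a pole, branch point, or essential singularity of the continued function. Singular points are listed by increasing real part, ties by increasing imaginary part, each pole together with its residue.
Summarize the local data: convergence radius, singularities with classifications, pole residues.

Denominator factor (y**2 + y + 5/4): discriminant -4, complex-conjugate roots (-1/2) + (1)*i and (-1/2) - (1)*i; poles of order 1, moduli (1/2)*sqrt(5) and (1/2)*sqrt(5).
The radius of convergence is the smallest modulus among the singular points: (1/2)*sqrt(5).
The factor y**2 + y + 5/4 splits as (y - a)(y - a') with a = (-1/2) - (1)*i, a' = (-1/2) + (1)*i. At the order-1 pole a set g(y) = (y - a)*f(y) = [15*y/2 - 31/2] / (y - a').
Simple pole: residue = g(a) at a = (-1/2) - (1)*i, which is (15/4) - (77/8)*i.
The factor y**2 + y + 5/4 splits as (y - a)(y - a') with a = (-1/2) + (1)*i, a' = (-1/2) - (1)*i. At the order-1 pole a set g(y) = (y - a)*f(y) = [15*y/2 - 31/2] / (y - a').
Simple pole: residue = g(a) at a = (-1/2) + (1)*i, which is (15/4) + (77/8)*i.
List the singular points by increasing real part (a conjugate pair: the negative imaginary part first).

Radius of convergence at 0: (1/2)*sqrt(5).
At (-1/2) - (1)*i: a pole of order 1; residue (15/4) - (77/8)*i.
At (-1/2) + (1)*i: a pole of order 1; residue (15/4) + (77/8)*i.


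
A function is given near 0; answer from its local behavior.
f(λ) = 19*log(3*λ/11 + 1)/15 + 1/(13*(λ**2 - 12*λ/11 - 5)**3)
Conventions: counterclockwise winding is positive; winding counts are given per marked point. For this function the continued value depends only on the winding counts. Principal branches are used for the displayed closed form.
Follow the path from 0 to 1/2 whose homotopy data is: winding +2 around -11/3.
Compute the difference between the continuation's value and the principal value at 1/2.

Continued minus principal equals (76/15)*pi*i.

The rational part is single-valued and drops out of the difference; each branch term changes only by its own monodromy.
(19/15)*log(1 - λ/(-11/3)): each positive loop around -11/3 adds 2*pi*i to the log, so winding +2 contributes (19/15)*(2)*2*pi*i = (76/15)*pi*i.
Summing the contributions at λ = 1/2 gives (76/15)*pi*i.


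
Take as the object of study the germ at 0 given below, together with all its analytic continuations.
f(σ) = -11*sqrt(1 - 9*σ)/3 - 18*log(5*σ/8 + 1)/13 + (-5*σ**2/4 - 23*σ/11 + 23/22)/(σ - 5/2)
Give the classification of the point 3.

Denominator factors: σ - 5/2 = 1/2 at σ = 3 — none vanishes.
Branch term log(1 - σ/(-8/5)): argument at 3 is 23/8, nonzero, so 3 is not its branch point (a point on a principal cut is still regular for the continued germ).
Branch term sqrt(1 - σ/(1/9)): argument at 3 is -26, nonzero, so 3 is not its branch point (a point on a principal cut is still regular for the continued germ).
So the germ continues analytically to 3.

The point is a regular point.


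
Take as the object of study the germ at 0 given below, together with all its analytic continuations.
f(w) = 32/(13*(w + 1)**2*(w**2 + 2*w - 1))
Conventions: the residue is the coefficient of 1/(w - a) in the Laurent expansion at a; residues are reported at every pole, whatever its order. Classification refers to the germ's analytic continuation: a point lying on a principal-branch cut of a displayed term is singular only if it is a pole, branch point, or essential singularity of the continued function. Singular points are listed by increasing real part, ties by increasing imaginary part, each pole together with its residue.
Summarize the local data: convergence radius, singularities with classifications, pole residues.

Radius of convergence at 0: -1 + sqrt(2).
At -1 - sqrt(2): a pole of order 1; residue -(4/13)*sqrt(2).
At -1: a pole of order 2; residue 0.
At -1 + sqrt(2): a pole of order 1; residue (4/13)*sqrt(2).

Denominator factor (w**2 + 2*w - 1): discriminant 8, real irrational roots -1 + sqrt(2) and -1 - sqrt(2); poles of order 1, moduli -1 + sqrt(2) and 1 + sqrt(2).
Denominator factor (w + 1)^2: pole of order 2 at -1, modulus 1.
The radius of convergence is the smallest modulus among the singular points: -1 + sqrt(2).
The factor w**2 + 2*w - 1 splits as (w - a)(w - a') with a = -1 - sqrt(2), a' = -1 + sqrt(2). At the order-1 pole a set g(w) = (w - a)*f(w) = [32/(13*(w + 1)**2)] / (w - a').
Simple pole: residue = g(a) at a = -1 - sqrt(2), which is -(4/13)*sqrt(2).
At the order-2 pole -1 set g(w) = (w - (-1))^2*f(w) = 32/(13*(w**2 + 2*w - 1)).
Order-2 pole: residue = g'(a); g'(-1) = 0, so the residue is 0.
The factor w**2 + 2*w - 1 splits as (w - a)(w - a') with a = -1 + sqrt(2), a' = -1 - sqrt(2). At the order-1 pole a set g(w) = (w - a)*f(w) = [32/(13*(w + 1)**2)] / (w - a').
Simple pole: residue = g(a) at a = -1 + sqrt(2), which is (4/13)*sqrt(2).
List the singular points by increasing real part (a conjugate pair: the negative imaginary part first).


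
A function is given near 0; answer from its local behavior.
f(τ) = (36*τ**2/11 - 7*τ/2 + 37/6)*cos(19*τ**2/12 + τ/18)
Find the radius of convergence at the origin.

The radius of convergence is infinite.

The factor cos(19*τ**2/12 + τ/18) is entire and contributes no finite singular point.
The polynomial part has no poles.
No finite singular points: the Taylor series at 0 converges everywhere.


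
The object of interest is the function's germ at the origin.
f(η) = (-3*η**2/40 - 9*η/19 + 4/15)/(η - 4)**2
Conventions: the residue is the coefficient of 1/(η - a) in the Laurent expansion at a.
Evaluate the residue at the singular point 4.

The residue is -102/95.

At the order-2 pole 4 set g(η) = (η - (4))^2*f(η) = -3*η**2/40 - 9*η/19 + 4/15.
Order-2 pole: residue = g'(a); g'(4) = -102/95, so the residue is -102/95.


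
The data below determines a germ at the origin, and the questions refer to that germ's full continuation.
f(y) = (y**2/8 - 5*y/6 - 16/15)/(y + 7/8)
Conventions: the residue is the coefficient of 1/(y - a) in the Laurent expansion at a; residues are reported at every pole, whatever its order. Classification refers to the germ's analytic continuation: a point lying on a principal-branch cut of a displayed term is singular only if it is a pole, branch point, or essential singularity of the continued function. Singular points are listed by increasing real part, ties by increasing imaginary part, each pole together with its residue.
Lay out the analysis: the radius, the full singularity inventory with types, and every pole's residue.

Denominator factor (y + 7/8): pole of order 1 at -7/8, modulus 7/8.
The radius of convergence is the smallest modulus among the singular points: 7/8.
At the order-1 pole -7/8 set g(y) = (y - (-7/8))*f(y) = y**2/8 - 5*y/6 - 16/15.
Simple pole: residue = g(a) at a = -7/8, which is -619/2560.

Radius of convergence at 0: 7/8.
At -7/8: a pole of order 1; residue -619/2560.


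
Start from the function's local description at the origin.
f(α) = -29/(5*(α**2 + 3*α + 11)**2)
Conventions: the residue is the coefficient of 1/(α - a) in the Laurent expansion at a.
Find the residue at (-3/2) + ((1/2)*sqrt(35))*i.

The factor α**2 + 3*α + 11 splits as (α - a)(α - a') with a = (-3/2) + ((1/2)*sqrt(35))*i, a' = (-3/2) - ((1/2)*sqrt(35))*i. At the order-2 pole a set g(α) = (α - a)^2*f(α) = [-29/5] / (α - a')^2.
Order-2 pole: residue = g'(a); g'((-3/2) + ((1/2)*sqrt(35))*i) = ((58/6125)*sqrt(35))*i, so the residue is ((58/6125)*sqrt(35))*i.

The residue is ((58/6125)*sqrt(35))*i.


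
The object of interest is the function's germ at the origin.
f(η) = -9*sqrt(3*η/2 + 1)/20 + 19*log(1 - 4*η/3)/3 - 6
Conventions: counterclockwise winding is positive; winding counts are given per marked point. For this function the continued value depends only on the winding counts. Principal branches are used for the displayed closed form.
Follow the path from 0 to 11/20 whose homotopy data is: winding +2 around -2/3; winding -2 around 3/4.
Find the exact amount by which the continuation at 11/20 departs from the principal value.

The rational part is single-valued and drops out of the difference; each branch term changes only by its own monodromy.
(-9/20)*sqrt(1 - η/(-2/3)): winding +2 is even, the square root returns to the same sheet, contribution 0.
(19/3)*log(1 - η/(3/4)): each positive loop around 3/4 adds 2*pi*i to the log, so winding -2 contributes (19/3)*(-2)*2*pi*i = -(76/3)*pi*i.
Summing the contributions at η = 11/20 gives -(76/3)*pi*i.

Continued minus principal equals -(76/3)*pi*i.


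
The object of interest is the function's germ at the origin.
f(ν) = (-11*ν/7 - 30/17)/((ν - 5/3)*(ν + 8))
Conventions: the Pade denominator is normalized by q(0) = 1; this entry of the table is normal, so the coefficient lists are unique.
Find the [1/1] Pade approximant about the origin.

The Pade approximant has numerator coefficients [9/68, 603777/5459720]; denominator coefficients [1, -24313/45880].

Taylor coefficients needed (expand at 0): a_0 = 9/68, a_1 = 3441/19040, a_2 = 72939/761600.
Write the denominator as Q(ν) = 1 + q1*ν. Requiring Q*f - P = O(ν^3) with deg P <= 1 kills the coefficients of ν^2..ν^2 in Q*f:
  ν^2: a_2 + q1*a_1 = 0, i.e. 72939/761600 + (3441/19040)*q1 = 0.
Solving this linear system: q1 = -24313/45880.
The numerator is Q*f truncated at degree 1: P0 = a_0 = 9/68; P1 = a_1 + q1*a_0 = 603777/5459720.


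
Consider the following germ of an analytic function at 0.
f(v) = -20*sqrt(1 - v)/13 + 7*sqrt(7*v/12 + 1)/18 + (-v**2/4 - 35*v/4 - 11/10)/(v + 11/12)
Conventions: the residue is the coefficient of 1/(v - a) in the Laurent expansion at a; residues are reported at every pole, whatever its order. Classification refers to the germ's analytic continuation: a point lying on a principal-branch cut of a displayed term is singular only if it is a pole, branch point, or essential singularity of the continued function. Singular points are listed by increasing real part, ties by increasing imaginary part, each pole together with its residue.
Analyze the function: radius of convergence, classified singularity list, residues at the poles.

Denominator factor (v + 11/12): pole of order 1 at -11/12, modulus 11/12.
Branch term (7/18)*sqrt(1 - v/(-12/7)): its argument vanishes at v = -12/7, a square-root branch point, modulus 12/7.
Branch term (-20/13)*sqrt(1 - v/(1)): its argument vanishes at v = 1, a square-root branch point, modulus 1.
The radius of convergence is the smallest modulus among the singular points: 11/12.
The branch terms are analytic at -11/12 and contribute nothing to the residue; only the rational part matters.
At the order-1 pole -11/12 set g(v) = (v - (-11/12))*(rational part) = -v**2/4 - 35*v/4 - 11/10.
Simple pole: residue = g(a) at a = -11/12, which is 19327/2880.
List the singular points by increasing real part (a conjugate pair: the negative imaginary part first).

Radius of convergence at 0: 11/12.
At -12/7: an algebraic (square-root) branch point.
At -11/12: a pole of order 1; residue 19327/2880.
At 1: an algebraic (square-root) branch point.
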